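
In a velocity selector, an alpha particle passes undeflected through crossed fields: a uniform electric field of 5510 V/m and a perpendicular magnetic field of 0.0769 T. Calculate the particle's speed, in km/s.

v ≈ 71.7 km/s

For zero net force, qE = qvB, so v = E/B.
v = (5510) / (0.0769) = 7.17×10^4 m/s.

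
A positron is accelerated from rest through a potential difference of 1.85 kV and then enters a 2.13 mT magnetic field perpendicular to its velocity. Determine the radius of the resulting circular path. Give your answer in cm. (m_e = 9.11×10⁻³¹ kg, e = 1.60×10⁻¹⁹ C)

The kinetic energy gained is K = qV = (1×1.60×10^-19)(1850) = 2.96×10^-16 J.
v = √(2K/m) = 2.55×10^7 m/s.
r = mv/(qB) = (9.11×10^-31)(2.55×10^7) / [(1×1.60×10^-19)(2.13×10^-3)] = 0.0681 m.

r ≈ 6.81 cm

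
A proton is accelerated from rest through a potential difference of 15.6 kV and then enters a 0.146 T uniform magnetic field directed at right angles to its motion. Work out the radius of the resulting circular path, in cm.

r ≈ 12.4 cm

The kinetic energy gained is K = qV = (1×1.60×10^-19)(1.56×10^4) = 2.50×10^-15 J.
v = √(2K/m) = 1.73×10^6 m/s.
r = mv/(qB) = (1.67×10^-27)(1.73×10^6) / [(1×1.60×10^-19)(0.146)] = 0.124 m.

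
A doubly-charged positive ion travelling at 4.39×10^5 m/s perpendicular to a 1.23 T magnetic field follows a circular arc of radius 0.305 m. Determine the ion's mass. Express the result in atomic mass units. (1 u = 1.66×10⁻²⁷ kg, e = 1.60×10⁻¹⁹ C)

qvB = mv²/r ⇒ m = qBr/v.
m = (2×1.60×10^-19)(1.23)(0.305) / (4.39×10^5) = 2.73×10^-25 kg = 165 u.

m ≈ 165 u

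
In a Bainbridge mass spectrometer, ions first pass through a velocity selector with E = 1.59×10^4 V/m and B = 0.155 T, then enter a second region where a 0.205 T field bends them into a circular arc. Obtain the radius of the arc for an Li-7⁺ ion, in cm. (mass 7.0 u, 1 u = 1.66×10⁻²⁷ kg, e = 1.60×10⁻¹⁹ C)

r ≈ 3.63 cm

The selector passes v = E/B = 1.59×10^4/0.155 = 1.03×10^5 m/s.
In the deflection region, r = mv/(qB₂) = (1.16×10^-26)(1.03×10^5) / [(1×1.60×10^-19)(0.205)] = 0.0363 m.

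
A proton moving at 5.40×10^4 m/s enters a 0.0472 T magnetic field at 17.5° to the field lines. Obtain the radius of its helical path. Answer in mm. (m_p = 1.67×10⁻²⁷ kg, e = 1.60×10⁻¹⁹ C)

r ≈ 3.59 mm

Only the perpendicular component v⊥ = v sin17.5° = 1.62×10^4 m/s is bent by the field.
r = m v⊥ /(qB) = (1.67×10^-27)(1.62×10^4) / [(1×1.60×10^-19)(0.0472)] = 3.59×10^-3 m.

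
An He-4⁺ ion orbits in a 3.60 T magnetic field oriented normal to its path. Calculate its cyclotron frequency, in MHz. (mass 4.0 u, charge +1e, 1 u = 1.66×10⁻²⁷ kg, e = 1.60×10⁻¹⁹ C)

f ≈ 13.8 MHz

f = qB/(2πm) = (1×1.60×10^-19)(3.60) / [2π(6.64×10^-27)] = 1.38×10^7 Hz.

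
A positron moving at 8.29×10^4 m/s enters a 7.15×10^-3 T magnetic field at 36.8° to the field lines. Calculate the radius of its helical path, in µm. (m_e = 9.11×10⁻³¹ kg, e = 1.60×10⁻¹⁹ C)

r ≈ 39.5 µm

Only the perpendicular component v⊥ = v sin36.8° = 4.97×10^4 m/s is bent by the field.
r = m v⊥ /(qB) = (9.11×10^-31)(4.97×10^4) / [(1×1.60×10^-19)(7.15×10^-3)] = 3.95×10^-5 m.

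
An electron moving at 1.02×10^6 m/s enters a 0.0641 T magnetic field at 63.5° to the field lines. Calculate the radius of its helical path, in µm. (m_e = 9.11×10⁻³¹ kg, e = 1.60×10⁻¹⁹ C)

Only the perpendicular component v⊥ = v sin63.5° = 9.13×10^5 m/s is bent by the field.
r = m v⊥ /(qB) = (9.11×10^-31)(9.13×10^5) / [(1×1.60×10^-19)(0.0641)] = 8.11×10^-5 m.

r ≈ 81.1 µm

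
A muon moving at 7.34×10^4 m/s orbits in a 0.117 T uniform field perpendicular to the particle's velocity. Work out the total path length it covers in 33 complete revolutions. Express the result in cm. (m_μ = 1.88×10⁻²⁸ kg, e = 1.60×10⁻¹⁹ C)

r = mv/(qB) = 7.37×10^-4 m, so one revolution covers 2πr = 4.63×10^-3 m.
In 33 revolutions: L = 33·2πr = 0.153 m.

L ≈ 15.3 cm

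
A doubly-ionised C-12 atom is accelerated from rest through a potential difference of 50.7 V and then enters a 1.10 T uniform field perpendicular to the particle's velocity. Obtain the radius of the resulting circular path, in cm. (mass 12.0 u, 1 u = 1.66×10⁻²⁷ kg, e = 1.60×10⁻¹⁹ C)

The kinetic energy gained is K = qV = (2×1.60×10^-19)(50.7) = 1.62×10^-17 J.
v = √(2K/m) = 4.04×10^4 m/s.
r = mv/(qB) = (1.99×10^-26)(4.04×10^4) / [(2×1.60×10^-19)(1.10)] = 2.28×10^-3 m.

r ≈ 0.228 cm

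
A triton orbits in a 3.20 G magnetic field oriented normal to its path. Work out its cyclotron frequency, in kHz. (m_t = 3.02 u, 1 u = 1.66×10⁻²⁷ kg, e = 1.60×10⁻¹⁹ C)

f ≈ 1.63 kHz

f = qB/(2πm) = (1×1.60×10^-19)(3.20×10^-4) / [2π(5.01×10^-27)] = 1630 Hz.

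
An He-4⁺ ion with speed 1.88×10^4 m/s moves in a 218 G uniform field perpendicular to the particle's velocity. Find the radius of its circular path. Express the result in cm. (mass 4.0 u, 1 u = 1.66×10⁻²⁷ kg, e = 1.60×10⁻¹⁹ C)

The magnetic force provides the centripetal force: qvB = mv²/r, so r = mv/(qB).
r = (6.64×10^-27 kg)(1.88×10^4 m/s) / [(1×1.60×10^-19 C)(0.0218 T)] = 0.0358 m.

r ≈ 3.58 cm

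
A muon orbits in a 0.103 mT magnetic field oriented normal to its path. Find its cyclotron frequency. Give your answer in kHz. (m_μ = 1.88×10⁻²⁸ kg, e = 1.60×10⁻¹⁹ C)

f ≈ 14.0 kHz

f = qB/(2πm) = (1×1.60×10^-19)(1.03×10^-4) / [2π(1.88×10^-28)] = 1.40×10^4 Hz.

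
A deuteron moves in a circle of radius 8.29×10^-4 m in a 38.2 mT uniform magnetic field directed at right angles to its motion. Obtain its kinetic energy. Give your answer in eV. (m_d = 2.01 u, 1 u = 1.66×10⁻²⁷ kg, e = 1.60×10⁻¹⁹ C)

v = qBr/m = (1×1.60×10^-19)(0.0382)(8.29×10^-4) / (3.34×10^-27) = 1520 m/s.
K = ½mv² = 0.5·(3.34×10^-27)·(1520)² = 3.85×10^-21 J = 0.0240 eV.

K ≈ 0.0240 eV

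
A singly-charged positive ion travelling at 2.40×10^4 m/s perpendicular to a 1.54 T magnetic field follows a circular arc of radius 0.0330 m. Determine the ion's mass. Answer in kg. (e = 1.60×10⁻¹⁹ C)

m ≈ 3.39×10^-25 kg

qvB = mv²/r ⇒ m = qBr/v.
m = (1×1.60×10^-19)(1.54)(0.0330) / (2.40×10^4) = 3.39×10^-25 kg.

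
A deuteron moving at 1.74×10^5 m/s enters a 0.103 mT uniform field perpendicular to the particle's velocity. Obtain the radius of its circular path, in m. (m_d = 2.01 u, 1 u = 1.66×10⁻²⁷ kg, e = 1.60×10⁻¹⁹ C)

r ≈ 35.2 m

The magnetic force provides the centripetal force: qvB = mv²/r, so r = mv/(qB).
r = (3.34×10^-27 kg)(1.74×10^5 m/s) / [(1×1.60×10^-19 C)(1.03×10^-4 T)] = 35.2 m.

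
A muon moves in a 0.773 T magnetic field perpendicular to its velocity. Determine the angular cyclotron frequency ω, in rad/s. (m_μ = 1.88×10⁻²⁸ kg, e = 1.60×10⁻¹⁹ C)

ω ≈ 6.58×10^8 rad/s

ω = qB/m = (1×1.60×10^-19)(0.773) / (1.88×10^-28) = 6.58×10^8 rad/s.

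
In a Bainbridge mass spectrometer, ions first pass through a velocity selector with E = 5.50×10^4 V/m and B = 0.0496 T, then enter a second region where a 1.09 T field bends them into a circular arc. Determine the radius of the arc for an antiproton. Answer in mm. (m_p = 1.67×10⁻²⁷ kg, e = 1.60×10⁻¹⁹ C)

r ≈ 10.6 mm

The selector passes v = E/B = 5.50×10^4/0.0496 = 1.11×10^6 m/s.
In the deflection region, r = mv/(qB₂) = (1.67×10^-27)(1.11×10^6) / [(1×1.60×10^-19)(1.09)] = 0.0106 m.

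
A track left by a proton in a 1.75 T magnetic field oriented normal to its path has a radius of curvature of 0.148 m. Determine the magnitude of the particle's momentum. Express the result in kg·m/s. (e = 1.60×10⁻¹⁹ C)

p ≈ 4.14×10^-20 kg·m/s

Since qvB = mv²/r, the momentum p = mv = qBr.
p = (1×1.60×10^-19)(1.75)(0.148) = 4.14×10^-20 kg·m/s.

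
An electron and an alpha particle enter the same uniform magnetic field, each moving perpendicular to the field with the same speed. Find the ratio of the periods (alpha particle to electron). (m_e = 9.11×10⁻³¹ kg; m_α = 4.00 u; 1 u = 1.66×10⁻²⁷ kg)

ratio ≈ 3640

T = 2πm/(qB) is independent of speed, so T₂/T₁ = (m₂/q₂)/(m₁/q₁).
T_{alpha particle}/T_{electron} = (6.64×10^-27/2e) / (9.11×10^-31/1e) = 3640.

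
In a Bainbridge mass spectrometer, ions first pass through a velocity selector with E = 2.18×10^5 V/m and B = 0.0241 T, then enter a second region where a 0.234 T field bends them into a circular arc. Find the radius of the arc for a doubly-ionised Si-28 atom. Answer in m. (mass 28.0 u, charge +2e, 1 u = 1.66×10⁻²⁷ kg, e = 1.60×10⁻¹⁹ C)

r ≈ 5.61 m

The selector passes v = E/B = 2.18×10^5/0.0241 = 9.05×10^6 m/s.
In the deflection region, r = mv/(qB₂) = (4.65×10^-26)(9.05×10^6) / [(2×1.60×10^-19)(0.234)] = 5.61 m.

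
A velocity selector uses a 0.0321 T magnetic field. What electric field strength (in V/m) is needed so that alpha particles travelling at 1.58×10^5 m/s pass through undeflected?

E ≈ 5070 V/m

qE = qvB ⇒ E = vB = (1.58×10^5)(0.0321) = 5070 V/m.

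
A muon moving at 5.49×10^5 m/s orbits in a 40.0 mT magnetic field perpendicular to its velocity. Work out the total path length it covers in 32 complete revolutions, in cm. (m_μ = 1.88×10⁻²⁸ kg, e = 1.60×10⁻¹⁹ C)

r = mv/(qB) = 0.0161 m, so one revolution covers 2πr = 0.101 m.
In 32 revolutions: L = 32·2πr = 3.24 m.

L ≈ 324 cm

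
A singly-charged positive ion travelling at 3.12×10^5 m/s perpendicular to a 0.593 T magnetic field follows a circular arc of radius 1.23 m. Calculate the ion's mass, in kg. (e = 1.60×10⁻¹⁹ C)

qvB = mv²/r ⇒ m = qBr/v.
m = (1×1.60×10^-19)(0.593)(1.23) / (3.12×10^5) = 3.74×10^-25 kg.

m ≈ 3.74×10^-25 kg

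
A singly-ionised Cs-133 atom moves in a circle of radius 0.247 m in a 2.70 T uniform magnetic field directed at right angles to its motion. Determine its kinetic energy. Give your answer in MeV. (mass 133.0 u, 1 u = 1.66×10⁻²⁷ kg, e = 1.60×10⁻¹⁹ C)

K ≈ 0.161 MeV

v = qBr/m = (1×1.60×10^-19)(2.70)(0.247) / (2.21×10^-25) = 4.83×10^5 m/s.
K = ½mv² = 0.5·(2.21×10^-25)·(4.83×10^5)² = 2.58×10^-14 J = 0.161 MeV.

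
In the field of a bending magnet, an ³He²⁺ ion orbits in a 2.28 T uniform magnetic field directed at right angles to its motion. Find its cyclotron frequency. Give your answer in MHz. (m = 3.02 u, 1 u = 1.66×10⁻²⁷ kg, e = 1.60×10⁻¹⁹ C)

f ≈ 23.2 MHz

f = qB/(2πm) = (2×1.60×10^-19)(2.28) / [2π(5.01×10^-27)] = 2.32×10^7 Hz.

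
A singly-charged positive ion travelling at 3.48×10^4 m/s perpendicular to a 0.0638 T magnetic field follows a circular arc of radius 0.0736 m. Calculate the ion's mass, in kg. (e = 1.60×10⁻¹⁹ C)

m ≈ 2.16×10^-26 kg

qvB = mv²/r ⇒ m = qBr/v.
m = (1×1.60×10^-19)(0.0638)(0.0736) / (3.48×10^4) = 2.16×10^-26 kg.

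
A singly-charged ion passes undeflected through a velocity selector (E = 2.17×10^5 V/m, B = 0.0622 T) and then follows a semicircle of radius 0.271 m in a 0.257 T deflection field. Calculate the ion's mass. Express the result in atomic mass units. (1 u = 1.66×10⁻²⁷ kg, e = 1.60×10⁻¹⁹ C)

v = E/B₁ = 3.49×10^6 m/s.
From r = mv/(qB₂), m = qB₂r/v = (1×1.60×10^-19)(0.257)(0.271) / (3.49×10^6) = 3.19×10^-27 kg.
In atomic mass units: m = 3.19×10^-27 / 1.66×10^-27 = 1.92 u.

m ≈ 1.92 u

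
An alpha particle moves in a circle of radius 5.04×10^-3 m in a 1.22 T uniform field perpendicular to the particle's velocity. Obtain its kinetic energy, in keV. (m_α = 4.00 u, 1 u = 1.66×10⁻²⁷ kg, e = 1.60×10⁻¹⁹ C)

K ≈ 1.82 keV

v = qBr/m = (2×1.60×10^-19)(1.22)(5.04×10^-3) / (6.64×10^-27) = 2.96×10^5 m/s.
K = ½mv² = 0.5·(6.64×10^-27)·(2.96×10^5)² = 2.92×10^-16 J = 1.82 keV.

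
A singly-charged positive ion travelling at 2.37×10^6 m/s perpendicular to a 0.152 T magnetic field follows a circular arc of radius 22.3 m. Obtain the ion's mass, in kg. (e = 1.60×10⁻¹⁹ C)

m ≈ 2.29×10^-25 kg

qvB = mv²/r ⇒ m = qBr/v.
m = (1×1.60×10^-19)(0.152)(22.3) / (2.37×10^6) = 2.29×10^-25 kg.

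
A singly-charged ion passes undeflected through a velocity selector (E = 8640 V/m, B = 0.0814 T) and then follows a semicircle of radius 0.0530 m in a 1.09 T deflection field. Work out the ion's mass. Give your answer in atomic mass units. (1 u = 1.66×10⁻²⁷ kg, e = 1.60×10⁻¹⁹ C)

m ≈ 52.5 u

v = E/B₁ = 1.06×10^5 m/s.
From r = mv/(qB₂), m = qB₂r/v = (1×1.60×10^-19)(1.09)(0.0530) / (1.06×10^5) = 8.71×10^-26 kg.
In atomic mass units: m = 8.71×10^-26 / 1.66×10^-27 = 52.5 u.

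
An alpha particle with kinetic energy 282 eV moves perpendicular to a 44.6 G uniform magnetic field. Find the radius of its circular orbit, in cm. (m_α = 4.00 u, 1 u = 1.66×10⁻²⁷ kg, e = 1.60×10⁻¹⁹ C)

Convert the energy: K = 282 eV = 4.51×10^-17 J.
v = √(2K/m) = √(2·4.51×10^-17/6.64×10^-27) = 1.17×10^5 m/s.
r = mv/(qB) = (6.64×10^-27)(1.17×10^5) / [(2×1.60×10^-19)(4.46×10^-3)] = 0.542 m.

r ≈ 54.2 cm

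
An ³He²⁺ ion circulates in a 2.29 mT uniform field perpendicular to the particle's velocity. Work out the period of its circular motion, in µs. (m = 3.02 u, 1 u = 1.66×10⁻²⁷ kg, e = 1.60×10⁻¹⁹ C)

The cyclotron period is independent of speed: T = 2πm/(qB).
T = 2π(5.01×10^-27) / [(2×1.60×10^-19)(2.29×10^-3)] = 4.30×10^-5 s.

T ≈ 43.0 µs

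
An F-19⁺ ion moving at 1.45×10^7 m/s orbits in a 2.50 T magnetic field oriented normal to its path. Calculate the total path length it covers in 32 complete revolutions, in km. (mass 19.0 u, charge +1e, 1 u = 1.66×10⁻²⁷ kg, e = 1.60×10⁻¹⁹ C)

r = mv/(qB) = 1.14 m, so one revolution covers 2πr = 7.18 m.
In 32 revolutions: L = 32·2πr = 230 m.

L ≈ 0.230 km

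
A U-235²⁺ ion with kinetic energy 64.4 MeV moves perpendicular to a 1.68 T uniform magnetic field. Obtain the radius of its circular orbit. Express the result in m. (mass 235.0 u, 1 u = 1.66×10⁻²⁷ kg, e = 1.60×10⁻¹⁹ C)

r ≈ 5.27 m

Convert the energy: K = 64.4 MeV = 1.03×10^-11 J.
v = √(2K/m) = √(2·1.03×10^-11/3.90×10^-25) = 7.27×10^6 m/s.
r = mv/(qB) = (3.90×10^-25)(7.27×10^6) / [(2×1.60×10^-19)(1.68)] = 5.27 m.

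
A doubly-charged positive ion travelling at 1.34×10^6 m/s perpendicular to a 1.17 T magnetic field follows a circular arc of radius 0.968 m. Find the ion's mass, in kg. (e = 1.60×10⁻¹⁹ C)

m ≈ 2.70×10^-25 kg

qvB = mv²/r ⇒ m = qBr/v.
m = (2×1.60×10^-19)(1.17)(0.968) / (1.34×10^6) = 2.70×10^-25 kg.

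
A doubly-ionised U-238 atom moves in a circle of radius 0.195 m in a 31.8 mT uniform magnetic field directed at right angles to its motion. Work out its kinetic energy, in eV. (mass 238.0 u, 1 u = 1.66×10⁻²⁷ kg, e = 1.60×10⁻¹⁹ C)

v = qBr/m = (2×1.60×10^-19)(0.0318)(0.195) / (3.95×10^-25) = 5020 m/s.
K = ½mv² = 0.5·(3.95×10^-25)·(5020)² = 4.98×10^-18 J = 31.1 eV.

K ≈ 31.1 eV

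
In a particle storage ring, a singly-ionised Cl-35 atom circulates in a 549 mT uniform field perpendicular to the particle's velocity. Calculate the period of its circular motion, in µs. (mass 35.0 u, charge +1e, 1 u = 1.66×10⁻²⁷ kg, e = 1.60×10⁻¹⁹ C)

T ≈ 4.16 µs

The cyclotron period is independent of speed: T = 2πm/(qB).
T = 2π(5.81×10^-26) / [(1×1.60×10^-19)(0.549)] = 4.16×10^-6 s.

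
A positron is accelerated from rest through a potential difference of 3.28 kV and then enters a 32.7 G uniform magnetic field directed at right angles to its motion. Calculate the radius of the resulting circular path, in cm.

r ≈ 5.91 cm

The kinetic energy gained is K = qV = (1×1.60×10^-19)(3280) = 5.25×10^-16 J.
v = √(2K/m) = 3.39×10^7 m/s.
r = mv/(qB) = (9.11×10^-31)(3.39×10^7) / [(1×1.60×10^-19)(3.27×10^-3)] = 0.0591 m.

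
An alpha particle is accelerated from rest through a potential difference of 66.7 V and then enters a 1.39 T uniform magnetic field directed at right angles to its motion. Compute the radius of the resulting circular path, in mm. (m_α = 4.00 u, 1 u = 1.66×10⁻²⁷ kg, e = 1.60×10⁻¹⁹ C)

r ≈ 1.20 mm

The kinetic energy gained is K = qV = (2×1.60×10^-19)(66.7) = 2.13×10^-17 J.
v = √(2K/m) = 8.02×10^4 m/s.
r = mv/(qB) = (6.64×10^-27)(8.02×10^4) / [(2×1.60×10^-19)(1.39)] = 1.20×10^-3 m.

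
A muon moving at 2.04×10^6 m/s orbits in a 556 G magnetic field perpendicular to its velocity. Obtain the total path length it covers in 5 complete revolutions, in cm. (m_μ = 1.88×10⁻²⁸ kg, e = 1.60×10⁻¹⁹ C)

L ≈ 135 cm

r = mv/(qB) = 0.0431 m, so one revolution covers 2πr = 0.271 m.
In 5 revolutions: L = 5·2πr = 1.35 m.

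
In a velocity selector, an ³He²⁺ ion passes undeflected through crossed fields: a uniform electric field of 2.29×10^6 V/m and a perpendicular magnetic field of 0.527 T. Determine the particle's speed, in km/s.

For zero net force, qE = qvB, so v = E/B.
v = (2.29×10^6) / (0.527) = 4.35×10^6 m/s.

v ≈ 4350 km/s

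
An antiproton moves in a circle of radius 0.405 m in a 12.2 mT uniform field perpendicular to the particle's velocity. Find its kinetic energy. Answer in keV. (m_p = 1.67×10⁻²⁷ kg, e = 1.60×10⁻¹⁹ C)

v = qBr/m = (1×1.60×10^-19)(0.0122)(0.405) / (1.67×10^-27) = 4.73×10^5 m/s.
K = ½mv² = 0.5·(1.67×10^-27)·(4.73×10^5)² = 1.87×10^-16 J = 1.17 keV.

K ≈ 1.17 keV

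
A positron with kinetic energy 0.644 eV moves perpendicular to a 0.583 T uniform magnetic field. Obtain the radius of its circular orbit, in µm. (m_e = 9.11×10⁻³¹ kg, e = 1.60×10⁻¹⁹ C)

r ≈ 4.65 µm

Convert the energy: K = 0.644 eV = 1.03×10^-19 J.
v = √(2K/m) = √(2·1.03×10^-19/9.11×10^-31) = 4.76×10^5 m/s.
r = mv/(qB) = (9.11×10^-31)(4.76×10^5) / [(1×1.60×10^-19)(0.583)] = 4.65×10^-6 m.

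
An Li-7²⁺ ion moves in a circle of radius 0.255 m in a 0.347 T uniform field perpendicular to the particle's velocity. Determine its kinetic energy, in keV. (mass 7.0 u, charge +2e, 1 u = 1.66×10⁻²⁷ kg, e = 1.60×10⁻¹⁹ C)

K ≈ 216 keV

v = qBr/m = (2×1.60×10^-19)(0.347)(0.255) / (1.16×10^-26) = 2.44×10^6 m/s.
K = ½mv² = 0.5·(1.16×10^-26)·(2.44×10^6)² = 3.45×10^-14 J = 216 keV.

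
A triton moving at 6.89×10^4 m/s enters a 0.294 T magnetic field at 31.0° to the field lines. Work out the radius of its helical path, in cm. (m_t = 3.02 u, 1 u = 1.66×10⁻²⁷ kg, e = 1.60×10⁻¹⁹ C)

Only the perpendicular component v⊥ = v sin31.0° = 3.55×10^4 m/s is bent by the field.
r = m v⊥ /(qB) = (5.01×10^-27)(3.55×10^4) / [(1×1.60×10^-19)(0.294)] = 3.78×10^-3 m.

r ≈ 0.378 cm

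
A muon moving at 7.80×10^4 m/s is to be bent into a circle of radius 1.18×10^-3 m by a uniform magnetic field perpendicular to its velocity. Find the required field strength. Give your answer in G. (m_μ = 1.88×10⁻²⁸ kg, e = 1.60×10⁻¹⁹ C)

qvB = mv²/r gives B = mv/(qr).
B = (1.88×10^-28)(7.80×10^4) / [(1×1.60×10^-19)(1.18×10^-3)] = 0.0777 T.

B ≈ 777 G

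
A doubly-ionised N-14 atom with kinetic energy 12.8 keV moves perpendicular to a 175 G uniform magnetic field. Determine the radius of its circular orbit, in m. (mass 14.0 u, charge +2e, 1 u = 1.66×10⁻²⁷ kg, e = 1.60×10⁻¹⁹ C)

Convert the energy: K = 12.8 keV = 2.05×10^-15 J.
v = √(2K/m) = √(2·2.05×10^-15/2.32×10^-26) = 4.20×10^5 m/s.
r = mv/(qB) = (2.32×10^-26)(4.20×10^5) / [(2×1.60×10^-19)(0.0175)] = 1.74 m.

r ≈ 1.74 m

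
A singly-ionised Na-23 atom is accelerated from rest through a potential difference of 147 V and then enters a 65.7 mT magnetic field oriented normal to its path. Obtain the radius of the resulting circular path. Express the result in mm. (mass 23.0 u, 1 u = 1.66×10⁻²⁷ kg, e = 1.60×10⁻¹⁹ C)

r ≈ 127 mm

The kinetic energy gained is K = qV = (1×1.60×10^-19)(147) = 2.35×10^-17 J.
v = √(2K/m) = 3.51×10^4 m/s.
r = mv/(qB) = (3.82×10^-26)(3.51×10^4) / [(1×1.60×10^-19)(0.0657)] = 0.127 m.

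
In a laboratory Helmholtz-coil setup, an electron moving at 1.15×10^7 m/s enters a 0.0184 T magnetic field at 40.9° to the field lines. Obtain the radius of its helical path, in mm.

r ≈ 2.33 mm

Only the perpendicular component v⊥ = v sin40.9° = 7.53×10^6 m/s is bent by the field.
r = m v⊥ /(qB) = (9.11×10^-31)(7.53×10^6) / [(1×1.60×10^-19)(0.0184)] = 2.33×10^-3 m.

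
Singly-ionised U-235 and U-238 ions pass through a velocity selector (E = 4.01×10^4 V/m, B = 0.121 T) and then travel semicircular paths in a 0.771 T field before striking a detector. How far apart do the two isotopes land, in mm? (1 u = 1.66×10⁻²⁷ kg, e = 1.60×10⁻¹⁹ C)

Δd ≈ 26.8 mm

Both emerge at v = E/B₁ = 3.31×10^5 m/s.
r = mv/(qB₂), so r₁ = 1.0480 m and r₂ = 1.0614 m, giving Δr = 0.0134 m.
After a semicircle each ion lands a diameter 2r from the entry slit, so the separation is 2Δr = 0.0268 m.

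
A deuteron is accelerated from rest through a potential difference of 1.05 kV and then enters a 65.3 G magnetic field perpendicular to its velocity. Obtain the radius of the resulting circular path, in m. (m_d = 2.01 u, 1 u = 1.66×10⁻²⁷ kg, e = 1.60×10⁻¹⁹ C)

r ≈ 1.01 m

The kinetic energy gained is K = qV = (1×1.60×10^-19)(1050) = 1.68×10^-16 J.
v = √(2K/m) = 3.17×10^5 m/s.
r = mv/(qB) = (3.34×10^-27)(3.17×10^5) / [(1×1.60×10^-19)(6.53×10^-3)] = 1.01 m.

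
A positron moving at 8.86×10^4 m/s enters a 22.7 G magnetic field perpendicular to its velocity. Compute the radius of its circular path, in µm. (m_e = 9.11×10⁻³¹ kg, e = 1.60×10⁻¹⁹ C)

The magnetic force provides the centripetal force: qvB = mv²/r, so r = mv/(qB).
r = (9.11×10^-31 kg)(8.86×10^4 m/s) / [(1×1.60×10^-19 C)(2.27×10^-3 T)] = 2.22×10^-4 m.

r ≈ 222 µm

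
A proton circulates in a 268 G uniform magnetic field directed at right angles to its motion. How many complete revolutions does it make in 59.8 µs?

T = 2πm/(qB) = 2π(1.67×10^-27) / [(1×1.60×10^-19)(0.0268)] = 2.4470×10^-6 s.
N = t/T = 5.98×10^-5 / 2.4470×10^-6 ≈ 24.44, so 24 complete revolutions.

N = 24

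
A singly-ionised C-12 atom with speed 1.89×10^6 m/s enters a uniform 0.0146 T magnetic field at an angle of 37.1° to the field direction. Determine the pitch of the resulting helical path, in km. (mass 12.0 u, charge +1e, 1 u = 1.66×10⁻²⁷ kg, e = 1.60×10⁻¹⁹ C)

The velocity component along B is v∥ = v cos37.1° = 1.51×10^6 m/s.
The cyclotron period T = 2πm/(qB) = 5.36×10^-5 s is set by m, q, B alone.
Pitch = v∥·T = (1.51×10^6)(5.36×10^-5) = 80.8 m.

pitch ≈ 0.0808 km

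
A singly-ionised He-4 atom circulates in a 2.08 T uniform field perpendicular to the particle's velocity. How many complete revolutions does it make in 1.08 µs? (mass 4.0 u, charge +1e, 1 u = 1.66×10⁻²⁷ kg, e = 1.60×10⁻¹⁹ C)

N = 8

T = 2πm/(qB) = 2π(6.64×10^-27) / [(1×1.60×10^-19)(2.08)] = 1.2536×10^-7 s.
N = t/T = 1.08×10^-6 / 1.2536×10^-7 ≈ 8.62, so 8 complete revolutions.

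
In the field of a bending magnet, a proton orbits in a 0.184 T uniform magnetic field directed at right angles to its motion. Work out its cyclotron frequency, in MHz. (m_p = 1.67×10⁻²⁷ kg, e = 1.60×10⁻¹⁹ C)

f ≈ 2.81 MHz

f = qB/(2πm) = (1×1.60×10^-19)(0.184) / [2π(1.67×10^-27)] = 2.81×10^6 Hz.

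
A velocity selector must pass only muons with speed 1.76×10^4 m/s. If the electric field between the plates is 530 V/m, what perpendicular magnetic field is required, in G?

B ≈ 301 G

qE = qvB ⇒ B = E/v = (530) / (1.76×10^4) = 0.0301 T.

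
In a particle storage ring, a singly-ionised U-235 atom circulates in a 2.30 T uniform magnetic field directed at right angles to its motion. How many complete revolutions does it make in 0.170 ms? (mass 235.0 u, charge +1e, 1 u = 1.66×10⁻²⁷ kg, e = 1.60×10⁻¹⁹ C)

N = 25

T = 2πm/(qB) = 2π(3.901×10^-25) / [(1×1.60×10^-19)(2.30)] = 6.6605×10^-6 s.
N = t/T = 1.70×10^-4 / 6.6605×10^-6 ≈ 25.52, so 25 complete revolutions.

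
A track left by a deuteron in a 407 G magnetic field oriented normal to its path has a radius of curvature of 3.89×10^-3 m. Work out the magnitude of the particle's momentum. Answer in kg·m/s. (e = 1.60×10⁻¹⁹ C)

p ≈ 2.53×10^-23 kg·m/s

Since qvB = mv²/r, the momentum p = mv = qBr.
p = (1×1.60×10^-19)(0.0407)(3.89×10^-3) = 2.53×10^-23 kg·m/s.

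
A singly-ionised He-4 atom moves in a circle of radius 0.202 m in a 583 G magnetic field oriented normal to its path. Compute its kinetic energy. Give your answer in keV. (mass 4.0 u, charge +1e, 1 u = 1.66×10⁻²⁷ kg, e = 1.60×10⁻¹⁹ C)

v = qBr/m = (1×1.60×10^-19)(0.0583)(0.202) / (6.64×10^-27) = 2.84×10^5 m/s.
K = ½mv² = 0.5·(6.64×10^-27)·(2.84×10^5)² = 2.67×10^-16 J = 1.67 keV.

K ≈ 1.67 keV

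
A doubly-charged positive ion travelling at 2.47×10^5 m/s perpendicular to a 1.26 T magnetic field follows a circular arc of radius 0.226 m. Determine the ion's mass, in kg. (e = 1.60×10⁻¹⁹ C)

qvB = mv²/r ⇒ m = qBr/v.
m = (2×1.60×10^-19)(1.26)(0.226) / (2.47×10^5) = 3.69×10^-25 kg.

m ≈ 3.69×10^-25 kg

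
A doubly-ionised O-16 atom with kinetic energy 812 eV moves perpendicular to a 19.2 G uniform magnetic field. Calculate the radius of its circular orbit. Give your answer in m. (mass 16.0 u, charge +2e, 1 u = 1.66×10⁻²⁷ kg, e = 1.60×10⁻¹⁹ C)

r ≈ 4.28 m

Convert the energy: K = 812 eV = 1.30×10^-16 J.
v = √(2K/m) = √(2·1.30×10^-16/2.66×10^-26) = 9.89×10^4 m/s.
r = mv/(qB) = (2.66×10^-26)(9.89×10^4) / [(2×1.60×10^-19)(1.92×10^-3)] = 4.28 m.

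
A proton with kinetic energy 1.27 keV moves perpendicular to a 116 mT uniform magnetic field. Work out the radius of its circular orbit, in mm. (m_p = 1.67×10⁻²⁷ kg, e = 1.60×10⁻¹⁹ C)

Convert the energy: K = 1.27 keV = 2.03×10^-16 J.
v = √(2K/m) = √(2·2.03×10^-16/1.67×10^-27) = 4.93×10^5 m/s.
r = mv/(qB) = (1.67×10^-27)(4.93×10^5) / [(1×1.60×10^-19)(0.116)] = 0.0444 m.

r ≈ 44.4 mm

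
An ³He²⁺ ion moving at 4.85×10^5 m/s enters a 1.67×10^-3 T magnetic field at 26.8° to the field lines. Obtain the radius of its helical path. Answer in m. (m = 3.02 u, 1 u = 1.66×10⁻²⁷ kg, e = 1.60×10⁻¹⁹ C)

Only the perpendicular component v⊥ = v sin26.8° = 2.19×10^5 m/s is bent by the field.
r = m v⊥ /(qB) = (5.01×10^-27)(2.19×10^5) / [(2×1.60×10^-19)(1.67×10^-3)] = 2.05 m.

r ≈ 2.05 m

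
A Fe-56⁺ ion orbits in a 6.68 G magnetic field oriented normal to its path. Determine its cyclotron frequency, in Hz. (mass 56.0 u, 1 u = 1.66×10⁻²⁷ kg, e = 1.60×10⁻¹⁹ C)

f = qB/(2πm) = (1×1.60×10^-19)(6.68×10^-4) / [2π(9.30×10^-26)] = 183 Hz.

f ≈ 183 Hz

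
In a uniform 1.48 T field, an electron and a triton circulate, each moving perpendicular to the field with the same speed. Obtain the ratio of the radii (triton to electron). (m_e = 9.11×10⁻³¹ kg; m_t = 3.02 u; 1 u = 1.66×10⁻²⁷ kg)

r = mv/(qB) ⇒ at equal v, r ∝ m/q.
r_{triton}/r_{electron} = 5500.

ratio ≈ 5500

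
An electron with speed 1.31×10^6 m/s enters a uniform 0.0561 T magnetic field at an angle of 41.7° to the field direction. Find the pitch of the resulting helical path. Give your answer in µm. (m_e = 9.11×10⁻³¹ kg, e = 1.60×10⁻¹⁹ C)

The velocity component along B is v∥ = v cos41.7° = 9.78×10^5 m/s.
The cyclotron period T = 2πm/(qB) = 6.38×10^-10 s is set by m, q, B alone.
Pitch = v∥·T = (9.78×10^5)(6.38×10^-10) = 6.24×10^-4 m.

pitch ≈ 624 µm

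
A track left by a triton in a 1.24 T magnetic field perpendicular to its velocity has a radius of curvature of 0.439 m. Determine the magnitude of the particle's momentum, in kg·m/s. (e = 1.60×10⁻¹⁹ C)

Since qvB = mv²/r, the momentum p = mv = qBr.
p = (1×1.60×10^-19)(1.24)(0.439) = 8.71×10^-20 kg·m/s.

p ≈ 8.71×10^-20 kg·m/s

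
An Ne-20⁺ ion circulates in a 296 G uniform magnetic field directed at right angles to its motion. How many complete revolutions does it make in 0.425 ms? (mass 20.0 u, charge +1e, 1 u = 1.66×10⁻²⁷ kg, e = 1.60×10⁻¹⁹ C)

N = 9

T = 2πm/(qB) = 2π(3.32×10^-26) / [(1×1.60×10^-19)(0.0296)] = 4.4046×10^-5 s.
N = t/T = 4.25×10^-4 / 4.4046×10^-5 ≈ 9.65, so 9 complete revolutions.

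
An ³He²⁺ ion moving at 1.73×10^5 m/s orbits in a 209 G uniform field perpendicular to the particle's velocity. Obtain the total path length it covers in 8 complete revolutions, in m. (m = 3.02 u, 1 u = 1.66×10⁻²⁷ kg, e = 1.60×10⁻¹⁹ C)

r = mv/(qB) = 0.130 m, so one revolution covers 2πr = 0.815 m.
In 8 revolutions: L = 8·2πr = 6.52 m.

L ≈ 6.52 m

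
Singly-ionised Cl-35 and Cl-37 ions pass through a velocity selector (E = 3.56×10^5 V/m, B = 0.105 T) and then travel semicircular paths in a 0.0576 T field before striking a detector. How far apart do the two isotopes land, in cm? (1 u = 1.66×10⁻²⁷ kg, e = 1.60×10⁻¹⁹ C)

Δd ≈ 244 cm

Both emerge at v = E/B₁ = 3.39×10^6 m/s.
r = mv/(qB₂), so r₁ = 21.37 m and r₂ = 22.60 m, giving Δr = 1.22 m.
After a semicircle each ion lands a diameter 2r from the entry slit, so the separation is 2Δr = 2.44 m.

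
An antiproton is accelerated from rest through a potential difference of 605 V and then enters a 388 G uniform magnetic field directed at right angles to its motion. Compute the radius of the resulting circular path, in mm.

r ≈ 91.6 mm

The kinetic energy gained is K = qV = (1×1.60×10^-19)(605) = 9.68×10^-17 J.
v = √(2K/m) = 3.40×10^5 m/s.
r = mv/(qB) = (1.67×10^-27)(3.40×10^5) / [(1×1.60×10^-19)(0.0388)] = 0.0916 m.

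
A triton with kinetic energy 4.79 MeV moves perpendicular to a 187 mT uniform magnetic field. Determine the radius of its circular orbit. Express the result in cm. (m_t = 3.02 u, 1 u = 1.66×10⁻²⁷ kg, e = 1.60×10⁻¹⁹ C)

r ≈ 293 cm

Convert the energy: K = 4.79 MeV = 7.66×10^-13 J.
v = √(2K/m) = √(2·7.66×10^-13/5.01×10^-27) = 1.75×10^7 m/s.
r = mv/(qB) = (5.01×10^-27)(1.75×10^7) / [(1×1.60×10^-19)(0.187)] = 2.93 m.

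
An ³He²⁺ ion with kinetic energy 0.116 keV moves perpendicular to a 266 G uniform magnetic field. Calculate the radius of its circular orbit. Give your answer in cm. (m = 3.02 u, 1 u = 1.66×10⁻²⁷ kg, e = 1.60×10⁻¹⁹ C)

Convert the energy: K = 0.116 keV = 1.86×10^-17 J.
v = √(2K/m) = √(2·1.86×10^-17/5.01×10^-27) = 8.60×10^4 m/s.
r = mv/(qB) = (5.01×10^-27)(8.60×10^4) / [(2×1.60×10^-19)(0.0266)] = 0.0507 m.

r ≈ 5.07 cm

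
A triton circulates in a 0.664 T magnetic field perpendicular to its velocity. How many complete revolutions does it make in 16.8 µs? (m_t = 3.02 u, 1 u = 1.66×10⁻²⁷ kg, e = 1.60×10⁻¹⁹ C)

T = 2πm/(qB) = 2π(5.0132×10^-27) / [(1×1.60×10^-19)(0.664)] = 2.9649×10^-7 s.
N = t/T = 1.68×10^-5 / 2.9649×10^-7 ≈ 56.66, so 56 complete revolutions.

N = 56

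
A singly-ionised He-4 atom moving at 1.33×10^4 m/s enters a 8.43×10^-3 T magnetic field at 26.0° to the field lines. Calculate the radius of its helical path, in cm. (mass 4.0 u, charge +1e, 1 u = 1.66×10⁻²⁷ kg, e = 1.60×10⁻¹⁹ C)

Only the perpendicular component v⊥ = v sin26.0° = 5830 m/s is bent by the field.
r = m v⊥ /(qB) = (6.64×10^-27)(5830) / [(1×1.60×10^-19)(8.43×10^-3)] = 0.0287 m.

r ≈ 2.87 cm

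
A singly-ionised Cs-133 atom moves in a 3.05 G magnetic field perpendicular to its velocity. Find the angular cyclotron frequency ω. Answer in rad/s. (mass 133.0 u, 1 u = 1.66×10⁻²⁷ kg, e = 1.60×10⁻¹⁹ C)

ω = qB/m = (1×1.60×10^-19)(3.05×10^-4) / (2.21×10^-25) = 221 rad/s.

ω ≈ 221 rad/s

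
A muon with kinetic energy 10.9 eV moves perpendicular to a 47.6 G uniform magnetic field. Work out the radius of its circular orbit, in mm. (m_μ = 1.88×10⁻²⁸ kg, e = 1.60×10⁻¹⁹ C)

r ≈ 33.6 mm

Convert the energy: K = 10.9 eV = 1.74×10^-18 J.
v = √(2K/m) = √(2·1.74×10^-18/1.88×10^-28) = 1.36×10^5 m/s.
r = mv/(qB) = (1.88×10^-28)(1.36×10^5) / [(1×1.60×10^-19)(4.76×10^-3)] = 0.0336 m.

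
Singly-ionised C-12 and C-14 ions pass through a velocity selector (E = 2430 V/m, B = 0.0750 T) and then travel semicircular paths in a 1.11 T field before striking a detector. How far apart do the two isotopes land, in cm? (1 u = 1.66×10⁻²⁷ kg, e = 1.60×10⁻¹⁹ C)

Δd ≈ 0.121 cm

Both emerge at v = E/B₁ = 3.24×10^4 m/s.
r = mv/(qB₂), so r₁ = 3.634×10^-3 m and r₂ = 4.240×10^-3 m, giving Δr = 6.06×10^-4 m.
After a semicircle each ion lands a diameter 2r from the entry slit, so the separation is 2Δr = 1.21×10^-3 m.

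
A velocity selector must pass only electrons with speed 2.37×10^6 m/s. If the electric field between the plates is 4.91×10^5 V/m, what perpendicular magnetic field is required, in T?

B ≈ 0.207 T

qE = qvB ⇒ B = E/v = (4.91×10^5) / (2.37×10^6) = 0.207 T.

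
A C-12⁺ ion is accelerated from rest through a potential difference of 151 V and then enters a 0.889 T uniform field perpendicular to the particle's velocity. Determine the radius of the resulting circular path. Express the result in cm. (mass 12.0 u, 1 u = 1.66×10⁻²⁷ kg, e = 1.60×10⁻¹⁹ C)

r ≈ 0.690 cm

The kinetic energy gained is K = qV = (1×1.60×10^-19)(151) = 2.42×10^-17 J.
v = √(2K/m) = 4.93×10^4 m/s.
r = mv/(qB) = (1.99×10^-26)(4.93×10^4) / [(1×1.60×10^-19)(0.889)] = 6.90×10^-3 m.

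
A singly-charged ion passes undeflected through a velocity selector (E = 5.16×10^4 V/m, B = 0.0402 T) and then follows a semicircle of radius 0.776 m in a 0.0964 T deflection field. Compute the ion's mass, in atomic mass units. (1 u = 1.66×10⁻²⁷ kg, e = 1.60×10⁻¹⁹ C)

v = E/B₁ = 1.28×10^6 m/s.
From r = mv/(qB₂), m = qB₂r/v = (1×1.60×10^-19)(0.0964)(0.776) / (1.28×10^6) = 9.32×10^-27 kg.
In atomic mass units: m = 9.32×10^-27 / 1.66×10^-27 = 5.62 u.

m ≈ 5.62 u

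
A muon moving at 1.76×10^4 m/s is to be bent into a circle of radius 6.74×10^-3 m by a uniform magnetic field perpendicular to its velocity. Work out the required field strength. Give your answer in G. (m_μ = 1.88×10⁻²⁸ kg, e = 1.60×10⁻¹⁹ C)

qvB = mv²/r gives B = mv/(qr).
B = (1.88×10^-28)(1.76×10^4) / [(1×1.60×10^-19)(6.74×10^-3)] = 3.07×10^-3 T.

B ≈ 30.7 G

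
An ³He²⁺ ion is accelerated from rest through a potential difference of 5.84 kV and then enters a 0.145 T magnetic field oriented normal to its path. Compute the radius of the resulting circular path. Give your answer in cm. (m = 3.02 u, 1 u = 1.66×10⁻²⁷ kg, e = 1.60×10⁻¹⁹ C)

r ≈ 9.33 cm

The kinetic energy gained is K = qV = (2×1.60×10^-19)(5840) = 1.87×10^-15 J.
v = √(2K/m) = 8.63×10^5 m/s.
r = mv/(qB) = (5.01×10^-27)(8.63×10^5) / [(2×1.60×10^-19)(0.145)] = 0.0933 m.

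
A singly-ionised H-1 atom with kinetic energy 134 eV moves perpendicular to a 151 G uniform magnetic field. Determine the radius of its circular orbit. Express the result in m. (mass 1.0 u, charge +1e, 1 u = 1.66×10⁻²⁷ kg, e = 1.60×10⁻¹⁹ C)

Convert the energy: K = 134 eV = 2.14×10^-17 J.
v = √(2K/m) = √(2·2.14×10^-17/1.66×10^-27) = 1.61×10^5 m/s.
r = mv/(qB) = (1.66×10^-27)(1.61×10^5) / [(1×1.60×10^-19)(0.0151)] = 0.110 m.

r ≈ 0.110 m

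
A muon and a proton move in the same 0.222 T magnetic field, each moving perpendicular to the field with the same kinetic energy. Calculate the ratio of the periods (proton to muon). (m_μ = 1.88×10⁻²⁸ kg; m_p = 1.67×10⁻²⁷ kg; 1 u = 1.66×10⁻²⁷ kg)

ratio ≈ 8.88

T = 2πm/(qB) is independent of speed, so T₂/T₁ = (m₂/q₂)/(m₁/q₁).
T_{proton}/T_{muon} = (1.67×10^-27/1e) / (1.88×10^-28/1e) = 8.88.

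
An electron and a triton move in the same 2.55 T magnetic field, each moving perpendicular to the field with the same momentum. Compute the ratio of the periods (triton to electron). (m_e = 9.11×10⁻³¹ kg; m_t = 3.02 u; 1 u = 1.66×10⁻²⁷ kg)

ratio ≈ 5500

T = 2πm/(qB) is independent of speed, so T₂/T₁ = (m₂/q₂)/(m₁/q₁).
T_{triton}/T_{electron} = (5.01×10^-27/1e) / (9.11×10^-31/1e) = 5500.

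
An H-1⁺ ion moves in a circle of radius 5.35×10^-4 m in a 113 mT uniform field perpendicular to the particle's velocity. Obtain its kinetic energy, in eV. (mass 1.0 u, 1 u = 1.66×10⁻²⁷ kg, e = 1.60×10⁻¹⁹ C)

K ≈ 0.176 eV

v = qBr/m = (1×1.60×10^-19)(0.113)(5.35×10^-4) / (1.66×10^-27) = 5830 m/s.
K = ½mv² = 0.5·(1.66×10^-27)·(5830)² = 2.82×10^-20 J = 0.176 eV.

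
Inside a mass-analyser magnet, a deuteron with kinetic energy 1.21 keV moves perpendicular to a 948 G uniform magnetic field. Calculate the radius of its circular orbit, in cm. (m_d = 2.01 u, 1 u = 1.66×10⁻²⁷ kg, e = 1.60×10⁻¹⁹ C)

r ≈ 7.49 cm

Convert the energy: K = 1.21 keV = 1.94×10^-16 J.
v = √(2K/m) = √(2·1.94×10^-16/3.34×10^-27) = 3.41×10^5 m/s.
r = mv/(qB) = (3.34×10^-27)(3.41×10^5) / [(1×1.60×10^-19)(0.0948)] = 0.0749 m.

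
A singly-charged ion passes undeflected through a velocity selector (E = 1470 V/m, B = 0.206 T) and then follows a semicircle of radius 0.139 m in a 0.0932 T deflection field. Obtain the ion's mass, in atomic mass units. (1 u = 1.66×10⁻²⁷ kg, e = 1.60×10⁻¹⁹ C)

m ≈ 175 u

v = E/B₁ = 7140 m/s.
From r = mv/(qB₂), m = qB₂r/v = (1×1.60×10^-19)(0.0932)(0.139) / (7140) = 2.90×10^-25 kg.
In atomic mass units: m = 2.90×10^-25 / 1.66×10^-27 = 175 u.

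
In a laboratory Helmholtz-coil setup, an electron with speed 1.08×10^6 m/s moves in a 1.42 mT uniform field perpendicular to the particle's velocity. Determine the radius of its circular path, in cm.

The magnetic force provides the centripetal force: qvB = mv²/r, so r = mv/(qB).
r = (9.11×10^-31 kg)(1.08×10^6 m/s) / [(1×1.60×10^-19 C)(1.42×10^-3 T)] = 4.33×10^-3 m.

r ≈ 0.433 cm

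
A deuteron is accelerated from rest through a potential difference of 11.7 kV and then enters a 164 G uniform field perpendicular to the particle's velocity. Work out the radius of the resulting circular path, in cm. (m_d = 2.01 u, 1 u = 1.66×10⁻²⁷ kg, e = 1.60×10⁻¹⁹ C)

The kinetic energy gained is K = qV = (1×1.60×10^-19)(1.17×10^4) = 1.87×10^-15 J.
v = √(2K/m) = 1.06×10^6 m/s.
r = mv/(qB) = (3.34×10^-27)(1.06×10^6) / [(1×1.60×10^-19)(0.0164)] = 1.35 m.

r ≈ 135 cm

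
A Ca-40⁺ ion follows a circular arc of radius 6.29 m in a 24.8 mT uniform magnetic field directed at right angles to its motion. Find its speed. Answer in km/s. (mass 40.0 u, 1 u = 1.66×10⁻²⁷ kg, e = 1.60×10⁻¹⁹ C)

From qvB = mv²/r, v = qBr/m.
v = (1×1.60×10^-19)(0.0248)(6.29) / (6.64×10^-26) = 3.76×10^5 m/s.

v ≈ 376 km/s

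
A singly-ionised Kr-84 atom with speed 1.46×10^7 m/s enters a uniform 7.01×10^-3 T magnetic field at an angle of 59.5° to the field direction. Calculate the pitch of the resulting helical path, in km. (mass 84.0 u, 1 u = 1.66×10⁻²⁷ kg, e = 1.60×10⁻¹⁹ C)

The velocity component along B is v∥ = v cos59.5° = 7.41×10^6 m/s.
The cyclotron period T = 2πm/(qB) = 7.81×10^-4 s is set by m, q, B alone.
Pitch = v∥·T = (7.41×10^6)(7.81×10^-4) = 5790 m.

pitch ≈ 5.79 km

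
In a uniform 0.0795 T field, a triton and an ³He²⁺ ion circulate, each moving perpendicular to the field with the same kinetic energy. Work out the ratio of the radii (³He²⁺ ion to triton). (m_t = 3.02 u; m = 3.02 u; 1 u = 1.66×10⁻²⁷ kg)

ratio ≈ 0.500

r = √(2mK)/(qB) ⇒ at equal K, r ∝ √m/q.
r_{³He²⁺ ion}/r_{triton} = 0.500.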